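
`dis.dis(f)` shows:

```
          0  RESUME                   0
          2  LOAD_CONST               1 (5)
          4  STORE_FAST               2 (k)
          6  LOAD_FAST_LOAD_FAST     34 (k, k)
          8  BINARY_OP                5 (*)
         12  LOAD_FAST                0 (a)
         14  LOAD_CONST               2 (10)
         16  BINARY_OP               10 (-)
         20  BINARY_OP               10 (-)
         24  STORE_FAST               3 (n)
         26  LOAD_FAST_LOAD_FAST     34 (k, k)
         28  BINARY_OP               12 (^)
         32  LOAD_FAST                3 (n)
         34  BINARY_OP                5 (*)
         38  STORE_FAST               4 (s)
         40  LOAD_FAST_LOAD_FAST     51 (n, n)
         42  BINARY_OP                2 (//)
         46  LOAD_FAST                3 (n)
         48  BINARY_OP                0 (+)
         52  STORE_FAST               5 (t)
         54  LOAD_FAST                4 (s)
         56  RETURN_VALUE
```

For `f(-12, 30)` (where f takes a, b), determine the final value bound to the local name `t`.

LOAD_CONST → push 5. Stack: [5]
STORE_FAST k → k=5. Stack: []
LOAD_FAST_LOAD_FAST k,k → push 5,5. Stack: [5, 5]
BINARY_OP * → 5 * 5 = 25. Stack: [25]
LOAD_FAST a → push -12. Stack: [25, -12]
LOAD_CONST → push 10. Stack: [25, -12, 10]
BINARY_OP - → -12 - 10 = -22. Stack: [25, -22]
BINARY_OP - → 25 - -22 = 47. Stack: [47]
STORE_FAST n → n=47. Stack: []
LOAD_FAST_LOAD_FAST k,k → push 5,5. Stack: [5, 5]
BINARY_OP ^ → 5 ^ 5 = 0. Stack: [0]
LOAD_FAST n → push 47. Stack: [0, 47]
BINARY_OP * → 0 * 47 = 0. Stack: [0]
STORE_FAST s → s=0. Stack: []
LOAD_FAST_LOAD_FAST n,n → push 47,47. Stack: [47, 47]
BINARY_OP // → 47 // 47 = 1. Stack: [1]
LOAD_FAST n → push 47. Stack: [1, 47]
BINARY_OP + → 1 + 47 = 48. Stack: [48]
STORE_FAST t → t=48. Stack: []
LOAD_FAST s → push 0. Stack: [0]
RETURN_VALUE → return 0.

48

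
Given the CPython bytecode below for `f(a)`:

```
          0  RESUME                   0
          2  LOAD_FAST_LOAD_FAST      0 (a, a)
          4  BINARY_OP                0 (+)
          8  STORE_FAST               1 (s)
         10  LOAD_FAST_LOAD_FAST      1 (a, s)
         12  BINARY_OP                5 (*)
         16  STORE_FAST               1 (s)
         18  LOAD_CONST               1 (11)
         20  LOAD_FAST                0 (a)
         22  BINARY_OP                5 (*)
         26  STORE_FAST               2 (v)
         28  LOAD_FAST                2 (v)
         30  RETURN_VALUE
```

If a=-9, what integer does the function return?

-99

LOAD_FAST_LOAD_FAST a,a → push -9,-9. Stack: [-9, -9]
BINARY_OP + → -9 + -9 = -18. Stack: [-18]
STORE_FAST s → s=-18. Stack: []
LOAD_FAST_LOAD_FAST a,s → push -9,-18. Stack: [-9, -18]
BINARY_OP * → -9 * -18 = 162. Stack: [162]
STORE_FAST s → s=162. Stack: []
LOAD_CONST → push 11. Stack: [11]
LOAD_FAST a → push -9. Stack: [11, -9]
BINARY_OP * → 11 * -9 = -99. Stack: [-99]
STORE_FAST v → v=-99. Stack: []
LOAD_FAST v → push -99. Stack: [-99]
RETURN_VALUE → return -99.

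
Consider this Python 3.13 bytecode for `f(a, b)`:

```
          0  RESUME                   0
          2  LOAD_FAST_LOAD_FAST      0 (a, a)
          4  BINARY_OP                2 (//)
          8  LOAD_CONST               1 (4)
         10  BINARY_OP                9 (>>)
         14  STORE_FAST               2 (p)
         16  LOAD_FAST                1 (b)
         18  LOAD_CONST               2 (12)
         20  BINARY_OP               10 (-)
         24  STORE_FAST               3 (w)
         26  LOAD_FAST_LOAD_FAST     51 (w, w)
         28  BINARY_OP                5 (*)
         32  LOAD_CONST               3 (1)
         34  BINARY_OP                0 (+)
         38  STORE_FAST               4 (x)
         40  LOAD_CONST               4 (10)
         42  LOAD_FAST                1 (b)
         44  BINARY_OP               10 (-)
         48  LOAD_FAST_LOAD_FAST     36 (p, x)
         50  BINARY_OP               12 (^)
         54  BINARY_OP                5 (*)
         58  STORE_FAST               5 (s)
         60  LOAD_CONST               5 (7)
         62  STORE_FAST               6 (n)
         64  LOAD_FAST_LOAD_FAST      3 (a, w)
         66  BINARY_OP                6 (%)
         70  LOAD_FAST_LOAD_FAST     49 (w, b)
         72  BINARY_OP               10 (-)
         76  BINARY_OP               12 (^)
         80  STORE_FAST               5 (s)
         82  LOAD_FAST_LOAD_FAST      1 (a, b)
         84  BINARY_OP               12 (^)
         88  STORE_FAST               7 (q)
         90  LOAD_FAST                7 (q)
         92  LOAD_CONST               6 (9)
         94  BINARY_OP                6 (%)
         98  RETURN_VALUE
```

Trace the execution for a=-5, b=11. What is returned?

LOAD_FAST_LOAD_FAST a,a → push -5,-5. Stack: [-5, -5]
BINARY_OP // → -5 // -5 = 1. Stack: [1]
LOAD_CONST → push 4. Stack: [1, 4]
BINARY_OP >> → 1 >> 4 = 0. Stack: [0]
STORE_FAST p → p=0. Stack: []
LOAD_FAST b → push 11. Stack: [11]
LOAD_CONST → push 12. Stack: [11, 12]
BINARY_OP - → 11 - 12 = -1. Stack: [-1]
STORE_FAST w → w=-1. Stack: []
LOAD_FAST_LOAD_FAST w,w → push -1,-1. Stack: [-1, -1]
BINARY_OP * → -1 * -1 = 1. Stack: [1]
LOAD_CONST → push 1. Stack: [1, 1]
BINARY_OP + → 1 + 1 = 2. Stack: [2]
STORE_FAST x → x=2. Stack: []
LOAD_CONST → push 10. Stack: [10]
LOAD_FAST b → push 11. Stack: [10, 11]
BINARY_OP - → 10 - 11 = -1. Stack: [-1]
LOAD_FAST_LOAD_FAST p,x → push 0,2. Stack: [-1, 0, 2]
BINARY_OP ^ → 0 ^ 2 = 2. Stack: [-1, 2]
BINARY_OP * → -1 * 2 = -2. Stack: [-2]
STORE_FAST s → s=-2. Stack: []
LOAD_CONST → push 7. Stack: [7]
STORE_FAST n → n=7. Stack: []
LOAD_FAST_LOAD_FAST a,w → push -5,-1. Stack: [-5, -1]
BINARY_OP % → -5 % -1 = 0. Stack: [0]
LOAD_FAST_LOAD_FAST w,b → push -1,11. Stack: [0, -1, 11]
BINARY_OP - → -1 - 11 = -12. Stack: [0, -12]
BINARY_OP ^ → 0 ^ -12 = -12. Stack: [-12]
STORE_FAST s → s=-12. Stack: []
LOAD_FAST_LOAD_FAST a,b → push -5,11. Stack: [-5, 11]
BINARY_OP ^ → -5 ^ 11 = -16. Stack: [-16]
STORE_FAST q → q=-16. Stack: []
LOAD_FAST q → push -16. Stack: [-16]
LOAD_CONST → push 9. Stack: [-16, 9]
BINARY_OP % → -16 % 9 = 2. Stack: [2]
RETURN_VALUE → return 2.

2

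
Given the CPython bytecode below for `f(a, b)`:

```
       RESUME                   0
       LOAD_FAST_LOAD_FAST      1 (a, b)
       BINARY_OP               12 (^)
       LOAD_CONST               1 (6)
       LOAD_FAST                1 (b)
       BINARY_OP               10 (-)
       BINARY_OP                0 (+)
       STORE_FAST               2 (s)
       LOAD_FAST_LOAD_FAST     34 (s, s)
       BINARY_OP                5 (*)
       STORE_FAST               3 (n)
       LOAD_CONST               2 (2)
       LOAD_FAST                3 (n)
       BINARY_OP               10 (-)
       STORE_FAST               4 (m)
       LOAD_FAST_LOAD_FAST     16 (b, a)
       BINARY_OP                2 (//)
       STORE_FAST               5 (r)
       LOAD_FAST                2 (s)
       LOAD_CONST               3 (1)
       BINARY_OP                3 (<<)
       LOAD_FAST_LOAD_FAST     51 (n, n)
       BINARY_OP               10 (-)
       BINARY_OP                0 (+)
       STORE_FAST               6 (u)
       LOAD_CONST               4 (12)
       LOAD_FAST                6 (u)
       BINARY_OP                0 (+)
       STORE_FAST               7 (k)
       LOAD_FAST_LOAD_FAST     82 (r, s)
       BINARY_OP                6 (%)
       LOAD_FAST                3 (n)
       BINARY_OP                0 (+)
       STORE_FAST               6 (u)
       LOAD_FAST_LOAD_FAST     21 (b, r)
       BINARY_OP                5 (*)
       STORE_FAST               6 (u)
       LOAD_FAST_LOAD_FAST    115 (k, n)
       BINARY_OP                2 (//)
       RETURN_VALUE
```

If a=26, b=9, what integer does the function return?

0

LOAD_FAST_LOAD_FAST a,b → push 26,9. Stack: [26, 9]
BINARY_OP ^ → 26 ^ 9 = 19. Stack: [19]
LOAD_CONST → push 6. Stack: [19, 6]
LOAD_FAST b → push 9. Stack: [19, 6, 9]
BINARY_OP - → 6 - 9 = -3. Stack: [19, -3]
BINARY_OP + → 19 + -3 = 16. Stack: [16]
STORE_FAST s → s=16. Stack: []
LOAD_FAST_LOAD_FAST s,s → push 16,16. Stack: [16, 16]
BINARY_OP * → 16 * 16 = 256. Stack: [256]
STORE_FAST n → n=256. Stack: []
LOAD_CONST → push 2. Stack: [2]
LOAD_FAST n → push 256. Stack: [2, 256]
BINARY_OP - → 2 - 256 = -254. Stack: [-254]
STORE_FAST m → m=-254. Stack: []
LOAD_FAST_LOAD_FAST b,a → push 9,26. Stack: [9, 26]
BINARY_OP // → 9 // 26 = 0. Stack: [0]
STORE_FAST r → r=0. Stack: []
LOAD_FAST s → push 16. Stack: [16]
LOAD_CONST → push 1. Stack: [16, 1]
BINARY_OP << → 16 << 1 = 32. Stack: [32]
LOAD_FAST_LOAD_FAST n,n → push 256,256. Stack: [32, 256, 256]
BINARY_OP - → 256 - 256 = 0. Stack: [32, 0]
BINARY_OP + → 32 + 0 = 32. Stack: [32]
STORE_FAST u → u=32. Stack: []
LOAD_CONST → push 12. Stack: [12]
LOAD_FAST u → push 32. Stack: [12, 32]
BINARY_OP + → 12 + 32 = 44. Stack: [44]
STORE_FAST k → k=44. Stack: []
LOAD_FAST_LOAD_FAST r,s → push 0,16. Stack: [0, 16]
BINARY_OP % → 0 % 16 = 0. Stack: [0]
LOAD_FAST n → push 256. Stack: [0, 256]
BINARY_OP + → 0 + 256 = 256. Stack: [256]
STORE_FAST u → u=256. Stack: []
LOAD_FAST_LOAD_FAST b,r → push 9,0. Stack: [9, 0]
BINARY_OP * → 9 * 0 = 0. Stack: [0]
STORE_FAST u → u=0. Stack: []
LOAD_FAST_LOAD_FAST k,n → push 44,256. Stack: [44, 256]
BINARY_OP // → 44 // 256 = 0. Stack: [0]
RETURN_VALUE → return 0.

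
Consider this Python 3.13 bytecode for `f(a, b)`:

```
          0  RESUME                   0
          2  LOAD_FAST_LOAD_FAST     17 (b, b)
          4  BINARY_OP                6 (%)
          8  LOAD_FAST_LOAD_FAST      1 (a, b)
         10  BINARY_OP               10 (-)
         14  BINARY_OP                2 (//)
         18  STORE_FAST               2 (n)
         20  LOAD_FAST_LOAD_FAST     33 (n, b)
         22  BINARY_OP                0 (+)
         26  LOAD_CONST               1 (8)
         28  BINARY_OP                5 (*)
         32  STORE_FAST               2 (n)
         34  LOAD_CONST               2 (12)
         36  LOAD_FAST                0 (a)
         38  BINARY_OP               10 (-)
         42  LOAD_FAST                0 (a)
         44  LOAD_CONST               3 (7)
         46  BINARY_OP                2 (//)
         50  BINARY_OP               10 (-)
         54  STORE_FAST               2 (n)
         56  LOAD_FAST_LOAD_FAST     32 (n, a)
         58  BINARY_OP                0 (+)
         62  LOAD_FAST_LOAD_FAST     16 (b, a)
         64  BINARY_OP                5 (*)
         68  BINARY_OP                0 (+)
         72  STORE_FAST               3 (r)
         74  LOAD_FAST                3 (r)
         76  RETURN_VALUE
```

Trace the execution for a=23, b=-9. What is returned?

-198

LOAD_FAST_LOAD_FAST b,b → push -9,-9. Stack: [-9, -9]
BINARY_OP % → -9 % -9 = 0. Stack: [0]
LOAD_FAST_LOAD_FAST a,b → push 23,-9. Stack: [0, 23, -9]
BINARY_OP - → 23 - -9 = 32. Stack: [0, 32]
BINARY_OP // → 0 // 32 = 0. Stack: [0]
STORE_FAST n → n=0. Stack: []
LOAD_FAST_LOAD_FAST n,b → push 0,-9. Stack: [0, -9]
BINARY_OP + → 0 + -9 = -9. Stack: [-9]
LOAD_CONST → push 8. Stack: [-9, 8]
BINARY_OP * → -9 * 8 = -72. Stack: [-72]
STORE_FAST n → n=-72. Stack: []
LOAD_CONST → push 12. Stack: [12]
LOAD_FAST a → push 23. Stack: [12, 23]
BINARY_OP - → 12 - 23 = -11. Stack: [-11]
LOAD_FAST a → push 23. Stack: [-11, 23]
LOAD_CONST → push 7. Stack: [-11, 23, 7]
BINARY_OP // → 23 // 7 = 3. Stack: [-11, 3]
BINARY_OP - → -11 - 3 = -14. Stack: [-14]
STORE_FAST n → n=-14. Stack: []
LOAD_FAST_LOAD_FAST n,a → push -14,23. Stack: [-14, 23]
BINARY_OP + → -14 + 23 = 9. Stack: [9]
LOAD_FAST_LOAD_FAST b,a → push -9,23. Stack: [9, -9, 23]
BINARY_OP * → -9 * 23 = -207. Stack: [9, -207]
BINARY_OP + → 9 + -207 = -198. Stack: [-198]
STORE_FAST r → r=-198. Stack: []
LOAD_FAST r → push -198. Stack: [-198]
RETURN_VALUE → return -198.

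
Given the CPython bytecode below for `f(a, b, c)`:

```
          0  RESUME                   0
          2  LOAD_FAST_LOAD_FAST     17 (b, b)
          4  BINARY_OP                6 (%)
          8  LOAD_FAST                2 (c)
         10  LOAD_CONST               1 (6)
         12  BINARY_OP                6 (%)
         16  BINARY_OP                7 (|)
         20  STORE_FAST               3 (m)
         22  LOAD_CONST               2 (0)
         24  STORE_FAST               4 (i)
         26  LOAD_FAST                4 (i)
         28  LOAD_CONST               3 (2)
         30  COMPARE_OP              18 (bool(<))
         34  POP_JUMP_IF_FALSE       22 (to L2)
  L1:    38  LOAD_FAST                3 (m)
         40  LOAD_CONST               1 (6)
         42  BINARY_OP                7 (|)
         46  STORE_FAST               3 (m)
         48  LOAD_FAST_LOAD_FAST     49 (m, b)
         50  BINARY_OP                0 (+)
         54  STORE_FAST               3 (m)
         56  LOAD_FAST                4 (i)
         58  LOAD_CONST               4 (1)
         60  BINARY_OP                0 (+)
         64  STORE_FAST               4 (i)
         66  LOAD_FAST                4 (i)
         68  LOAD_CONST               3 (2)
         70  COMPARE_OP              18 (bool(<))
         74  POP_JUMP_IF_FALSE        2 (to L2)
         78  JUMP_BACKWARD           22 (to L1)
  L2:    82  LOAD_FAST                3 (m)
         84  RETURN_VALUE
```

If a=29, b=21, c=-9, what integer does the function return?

51

LOAD_FAST_LOAD_FAST b,b → push 21,21. Stack: [21, 21]
BINARY_OP % → 21 % 21 = 0. Stack: [0]
LOAD_FAST c → push -9. Stack: [0, -9]
LOAD_CONST → push 6. Stack: [0, -9, 6]
BINARY_OP % → -9 % 6 = 3. Stack: [0, 3]
BINARY_OP | → 0 | 3 = 3. Stack: [3]
STORE_FAST m → m=3. Stack: []
LOAD_CONST → push 0. Stack: [0]
STORE_FAST i → i=0. Stack: []
LOAD_FAST i → push 0. Stack: [0]
LOAD_CONST → push 2. Stack: [0, 2]
COMPARE_OP bool(<) → 0 vs 2 = True. Stack: [True]
POP_JUMP_IF_FALSE → pop True; no jump. Stack: []
LOAD_FAST m → push 3. Stack: [3]
LOAD_CONST → push 6. Stack: [3, 6]
BINARY_OP | → 3 | 6 = 7. Stack: [7]
STORE_FAST m → m=7. Stack: []
LOAD_FAST_LOAD_FAST m,b → push 7,21. Stack: [7, 21]
BINARY_OP + → 7 + 21 = 28. Stack: [28]
STORE_FAST m → m=28. Stack: []
LOAD_FAST i → push 0. Stack: [0]
LOAD_CONST → push 1. Stack: [0, 1]
BINARY_OP + → 0 + 1 = 1. Stack: [1]
STORE_FAST i → i=1. Stack: []
LOAD_FAST i → push 1. Stack: [1]
LOAD_CONST → push 2. Stack: [1, 2]
COMPARE_OP bool(<) → 1 vs 2 = True. Stack: [True]
POP_JUMP_IF_FALSE → pop True; no jump. Stack: []
LOAD_FAST m → push 28. Stack: [28]
LOAD_CONST → push 6. Stack: [28, 6]
BINARY_OP | → 28 | 6 = 30. Stack: [30]
STORE_FAST m → m=30. Stack: []
LOAD_FAST_LOAD_FAST m,b → push 30,21. Stack: [30, 21]
BINARY_OP + → 30 + 21 = 51. Stack: [51]
STORE_FAST m → m=51. Stack: []
LOAD_FAST i → push 1. Stack: [1]
LOAD_CONST → push 1. Stack: [1, 1]
BINARY_OP + → 1 + 1 = 2. Stack: [2]
STORE_FAST i → i=2. Stack: []
LOAD_FAST i → push 2. Stack: [2]
LOAD_CONST → push 2. Stack: [2, 2]
COMPARE_OP bool(<) → 2 vs 2 = False. Stack: [False]
POP_JUMP_IF_FALSE → pop False; jump. Stack: []
LOAD_FAST m → push 51. Stack: [51]
RETURN_VALUE → return 51.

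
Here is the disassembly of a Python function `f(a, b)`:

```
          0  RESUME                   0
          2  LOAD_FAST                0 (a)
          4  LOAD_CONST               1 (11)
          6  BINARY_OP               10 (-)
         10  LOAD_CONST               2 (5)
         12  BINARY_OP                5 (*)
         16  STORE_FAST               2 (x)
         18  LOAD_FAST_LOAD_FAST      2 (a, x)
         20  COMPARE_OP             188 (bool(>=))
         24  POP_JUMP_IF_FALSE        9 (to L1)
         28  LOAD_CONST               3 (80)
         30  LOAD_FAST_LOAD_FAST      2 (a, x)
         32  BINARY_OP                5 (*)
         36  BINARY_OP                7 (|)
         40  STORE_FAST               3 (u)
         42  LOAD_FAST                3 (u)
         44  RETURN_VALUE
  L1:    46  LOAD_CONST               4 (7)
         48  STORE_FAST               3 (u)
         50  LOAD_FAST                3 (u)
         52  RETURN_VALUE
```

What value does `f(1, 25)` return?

-34

LOAD_FAST a → push 1. Stack: [1]
LOAD_CONST → push 11. Stack: [1, 11]
BINARY_OP - → 1 - 11 = -10. Stack: [-10]
LOAD_CONST → push 5. Stack: [-10, 5]
BINARY_OP * → -10 * 5 = -50. Stack: [-50]
STORE_FAST x → x=-50. Stack: []
LOAD_FAST_LOAD_FAST a,x → push 1,-50. Stack: [1, -50]
COMPARE_OP bool(>=) → 1 vs -50 = True. Stack: [True]
POP_JUMP_IF_FALSE → pop True; no jump. Stack: []
LOAD_CONST → push 80. Stack: [80]
LOAD_FAST_LOAD_FAST a,x → push 1,-50. Stack: [80, 1, -50]
BINARY_OP * → 1 * -50 = -50. Stack: [80, -50]
BINARY_OP | → 80 | -50 = -34. Stack: [-34]
STORE_FAST u → u=-34. Stack: []
LOAD_FAST u → push -34. Stack: [-34]
RETURN_VALUE → return -34.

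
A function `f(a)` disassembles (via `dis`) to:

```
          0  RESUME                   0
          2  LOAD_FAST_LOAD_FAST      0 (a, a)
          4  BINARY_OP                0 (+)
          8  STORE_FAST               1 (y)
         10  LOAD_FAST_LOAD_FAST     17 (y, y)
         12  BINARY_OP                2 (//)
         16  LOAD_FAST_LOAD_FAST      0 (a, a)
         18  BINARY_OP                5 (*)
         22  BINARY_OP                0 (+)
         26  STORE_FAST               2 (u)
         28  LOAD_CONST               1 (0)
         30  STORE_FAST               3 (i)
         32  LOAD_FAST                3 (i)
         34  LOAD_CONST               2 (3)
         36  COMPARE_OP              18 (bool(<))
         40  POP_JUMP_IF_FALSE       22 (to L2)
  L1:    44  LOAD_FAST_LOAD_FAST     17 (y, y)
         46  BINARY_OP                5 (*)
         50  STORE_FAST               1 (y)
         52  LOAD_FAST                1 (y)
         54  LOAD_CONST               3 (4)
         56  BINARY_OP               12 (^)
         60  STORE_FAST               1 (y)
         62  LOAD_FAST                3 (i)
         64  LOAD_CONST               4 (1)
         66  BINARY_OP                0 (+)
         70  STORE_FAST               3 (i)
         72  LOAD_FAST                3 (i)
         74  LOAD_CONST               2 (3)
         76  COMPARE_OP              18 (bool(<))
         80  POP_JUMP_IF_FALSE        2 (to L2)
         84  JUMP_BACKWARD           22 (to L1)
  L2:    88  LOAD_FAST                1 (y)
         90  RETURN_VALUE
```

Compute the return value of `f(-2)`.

LOAD_FAST_LOAD_FAST a,a → push -2,-2. Stack: [-2, -2]
BINARY_OP + → -2 + -2 = -4. Stack: [-4]
STORE_FAST y → y=-4. Stack: []
LOAD_FAST_LOAD_FAST y,y → push -4,-4. Stack: [-4, -4]
BINARY_OP // → -4 // -4 = 1. Stack: [1]
LOAD_FAST_LOAD_FAST a,a → push -2,-2. Stack: [1, -2, -2]
BINARY_OP * → -2 * -2 = 4. Stack: [1, 4]
BINARY_OP + → 1 + 4 = 5. Stack: [5]
STORE_FAST u → u=5. Stack: []
LOAD_CONST → push 0. Stack: [0]
STORE_FAST i → i=0. Stack: []
LOAD_FAST i → push 0. Stack: [0]
LOAD_CONST → push 3. Stack: [0, 3]
COMPARE_OP bool(<) → 0 vs 3 = True. Stack: [True]
POP_JUMP_IF_FALSE → pop True; no jump. Stack: []
LOAD_FAST_LOAD_FAST y,y → push -4,-4. Stack: [-4, -4]
BINARY_OP * → -4 * -4 = 16. Stack: [16]
STORE_FAST y → y=16. Stack: []
LOAD_FAST y → push 16. Stack: [16]
LOAD_CONST → push 4. Stack: [16, 4]
BINARY_OP ^ → 16 ^ 4 = 20. Stack: [20]
STORE_FAST y → y=20. Stack: []
LOAD_FAST i → push 0. Stack: [0]
LOAD_CONST → push 1. Stack: [0, 1]
BINARY_OP + → 0 + 1 = 1. Stack: [1]
STORE_FAST i → i=1. Stack: []
LOAD_FAST i → push 1. Stack: [1]
LOAD_CONST → push 3. Stack: [1, 3]
COMPARE_OP bool(<) → 1 vs 3 = True. Stack: [True]
POP_JUMP_IF_FALSE → pop True; no jump. Stack: []
LOAD_FAST_LOAD_FAST y,y → push 20,20. Stack: [20, 20]
BINARY_OP * → 20 * 20 = 400. Stack: [400]
STORE_FAST y → y=400. Stack: []
LOAD_FAST y → push 400. Stack: [400]
LOAD_CONST → push 4. Stack: [400, 4]
BINARY_OP ^ → 400 ^ 4 = 404. Stack: [404]
STORE_FAST y → y=404. Stack: []
LOAD_FAST i → push 1. Stack: [1]
LOAD_CONST → push 1. Stack: [1, 1]
BINARY_OP + → 1 + 1 = 2. Stack: [2]
STORE_FAST i → i=2. Stack: []
LOAD_FAST i → push 2. Stack: [2]
LOAD_CONST → push 3. Stack: [2, 3]
COMPARE_OP bool(<) → 2 vs 3 = True. Stack: [True]
POP_JUMP_IF_FALSE → pop True; no jump. Stack: []
LOAD_FAST_LOAD_FAST y,y → push 404,404. Stack: [404, 404]
BINARY_OP * → 404 * 404 = 163216. Stack: [163216]
STORE_FAST y → y=163216. Stack: []
LOAD_FAST y → push 163216. Stack: [163216]
LOAD_CONST → push 4. Stack: [163216, 4]
BINARY_OP ^ → 163216 ^ 4 = 163220. Stack: [163220]
STORE_FAST y → y=163220. Stack: []
LOAD_FAST i → push 2. Stack: [2]
LOAD_CONST → push 1. Stack: [2, 1]
BINARY_OP + → 2 + 1 = 3. Stack: [3]
STORE_FAST i → i=3. Stack: []
LOAD_FAST i → push 3. Stack: [3]
LOAD_CONST → push 3. Stack: [3, 3]
COMPARE_OP bool(<) → 3 vs 3 = False. Stack: [False]
POP_JUMP_IF_FALSE → pop False; jump. Stack: []
LOAD_FAST y → push 163220. Stack: [163220]
RETURN_VALUE → return 163220.

163220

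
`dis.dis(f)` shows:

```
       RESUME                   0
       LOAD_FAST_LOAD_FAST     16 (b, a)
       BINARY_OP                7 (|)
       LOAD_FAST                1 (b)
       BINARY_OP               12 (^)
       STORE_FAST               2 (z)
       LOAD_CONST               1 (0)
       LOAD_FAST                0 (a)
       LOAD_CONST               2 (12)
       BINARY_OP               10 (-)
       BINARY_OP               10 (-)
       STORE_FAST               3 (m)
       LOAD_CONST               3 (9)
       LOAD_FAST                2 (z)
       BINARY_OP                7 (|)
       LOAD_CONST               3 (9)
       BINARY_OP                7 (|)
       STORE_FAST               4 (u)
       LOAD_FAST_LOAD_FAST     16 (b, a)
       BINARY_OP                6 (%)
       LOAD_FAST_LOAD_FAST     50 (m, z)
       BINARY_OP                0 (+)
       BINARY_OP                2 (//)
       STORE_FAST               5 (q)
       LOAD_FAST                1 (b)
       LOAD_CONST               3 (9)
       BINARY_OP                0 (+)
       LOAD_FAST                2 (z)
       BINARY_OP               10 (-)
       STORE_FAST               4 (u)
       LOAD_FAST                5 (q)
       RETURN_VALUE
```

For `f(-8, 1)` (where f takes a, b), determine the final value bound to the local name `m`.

20

LOAD_FAST_LOAD_FAST b,a → push 1,-8. Stack: [1, -8]
BINARY_OP | → 1 | -8 = -7. Stack: [-7]
LOAD_FAST b → push 1. Stack: [-7, 1]
BINARY_OP ^ → -7 ^ 1 = -8. Stack: [-8]
STORE_FAST z → z=-8. Stack: []
LOAD_CONST → push 0. Stack: [0]
LOAD_FAST a → push -8. Stack: [0, -8]
LOAD_CONST → push 12. Stack: [0, -8, 12]
BINARY_OP - → -8 - 12 = -20. Stack: [0, -20]
BINARY_OP - → 0 - -20 = 20. Stack: [20]
STORE_FAST m → m=20. Stack: []
LOAD_CONST → push 9. Stack: [9]
LOAD_FAST z → push -8. Stack: [9, -8]
BINARY_OP | → 9 | -8 = -7. Stack: [-7]
LOAD_CONST → push 9. Stack: [-7, 9]
BINARY_OP | → -7 | 9 = -7. Stack: [-7]
STORE_FAST u → u=-7. Stack: []
LOAD_FAST_LOAD_FAST b,a → push 1,-8. Stack: [1, -8]
BINARY_OP % → 1 % -8 = -7. Stack: [-7]
LOAD_FAST_LOAD_FAST m,z → push 20,-8. Stack: [-7, 20, -8]
BINARY_OP + → 20 + -8 = 12. Stack: [-7, 12]
BINARY_OP // → -7 // 12 = -1. Stack: [-1]
STORE_FAST q → q=-1. Stack: []
LOAD_FAST b → push 1. Stack: [1]
LOAD_CONST → push 9. Stack: [1, 9]
BINARY_OP + → 1 + 9 = 10. Stack: [10]
LOAD_FAST z → push -8. Stack: [10, -8]
BINARY_OP - → 10 - -8 = 18. Stack: [18]
STORE_FAST u → u=18. Stack: []
LOAD_FAST q → push -1. Stack: [-1]
RETURN_VALUE → return -1.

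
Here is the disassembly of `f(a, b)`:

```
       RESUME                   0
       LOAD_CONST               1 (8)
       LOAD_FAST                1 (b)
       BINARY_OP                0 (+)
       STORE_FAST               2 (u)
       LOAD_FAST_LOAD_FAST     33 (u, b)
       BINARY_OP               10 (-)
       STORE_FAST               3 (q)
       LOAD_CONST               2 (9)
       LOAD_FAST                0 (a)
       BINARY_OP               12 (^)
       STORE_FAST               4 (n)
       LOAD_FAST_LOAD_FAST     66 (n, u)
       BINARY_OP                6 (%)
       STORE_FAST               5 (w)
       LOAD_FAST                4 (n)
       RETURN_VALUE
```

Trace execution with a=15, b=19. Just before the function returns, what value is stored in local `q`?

LOAD_CONST → push 8. Stack: [8]
LOAD_FAST b → push 19. Stack: [8, 19]
BINARY_OP + → 8 + 19 = 27. Stack: [27]
STORE_FAST u → u=27. Stack: []
LOAD_FAST_LOAD_FAST u,b → push 27,19. Stack: [27, 19]
BINARY_OP - → 27 - 19 = 8. Stack: [8]
STORE_FAST q → q=8. Stack: []
LOAD_CONST → push 9. Stack: [9]
LOAD_FAST a → push 15. Stack: [9, 15]
BINARY_OP ^ → 9 ^ 15 = 6. Stack: [6]
STORE_FAST n → n=6. Stack: []
LOAD_FAST_LOAD_FAST n,u → push 6,27. Stack: [6, 27]
BINARY_OP % → 6 % 27 = 6. Stack: [6]
STORE_FAST w → w=6. Stack: []
LOAD_FAST n → push 6. Stack: [6]
RETURN_VALUE → return 6.

8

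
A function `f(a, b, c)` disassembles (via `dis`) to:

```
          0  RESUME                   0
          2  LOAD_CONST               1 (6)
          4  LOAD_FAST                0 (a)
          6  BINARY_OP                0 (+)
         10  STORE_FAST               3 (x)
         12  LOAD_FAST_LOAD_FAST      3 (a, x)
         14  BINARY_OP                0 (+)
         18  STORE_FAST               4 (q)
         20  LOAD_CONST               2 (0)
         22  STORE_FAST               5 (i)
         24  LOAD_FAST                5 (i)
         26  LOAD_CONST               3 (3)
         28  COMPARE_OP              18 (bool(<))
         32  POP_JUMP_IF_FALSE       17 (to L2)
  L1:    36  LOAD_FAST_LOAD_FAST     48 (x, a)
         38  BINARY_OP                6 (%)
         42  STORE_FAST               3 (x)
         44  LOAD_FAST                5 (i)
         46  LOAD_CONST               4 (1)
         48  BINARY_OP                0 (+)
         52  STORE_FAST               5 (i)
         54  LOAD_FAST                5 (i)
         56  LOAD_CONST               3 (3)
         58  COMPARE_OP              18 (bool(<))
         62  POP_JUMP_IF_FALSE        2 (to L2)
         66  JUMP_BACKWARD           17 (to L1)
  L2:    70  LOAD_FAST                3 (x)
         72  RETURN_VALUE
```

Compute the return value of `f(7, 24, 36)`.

6

LOAD_CONST → push 6. Stack: [6]
LOAD_FAST a → push 7. Stack: [6, 7]
BINARY_OP + → 6 + 7 = 13. Stack: [13]
STORE_FAST x → x=13. Stack: []
LOAD_FAST_LOAD_FAST a,x → push 7,13. Stack: [7, 13]
BINARY_OP + → 7 + 13 = 20. Stack: [20]
STORE_FAST q → q=20. Stack: []
LOAD_CONST → push 0. Stack: [0]
STORE_FAST i → i=0. Stack: []
LOAD_FAST i → push 0. Stack: [0]
LOAD_CONST → push 3. Stack: [0, 3]
COMPARE_OP bool(<) → 0 vs 3 = True. Stack: [True]
POP_JUMP_IF_FALSE → pop True; no jump. Stack: []
LOAD_FAST_LOAD_FAST x,a → push 13,7. Stack: [13, 7]
BINARY_OP % → 13 % 7 = 6. Stack: [6]
STORE_FAST x → x=6. Stack: []
LOAD_FAST i → push 0. Stack: [0]
LOAD_CONST → push 1. Stack: [0, 1]
BINARY_OP + → 0 + 1 = 1. Stack: [1]
STORE_FAST i → i=1. Stack: []
LOAD_FAST i → push 1. Stack: [1]
LOAD_CONST → push 3. Stack: [1, 3]
COMPARE_OP bool(<) → 1 vs 3 = True. Stack: [True]
POP_JUMP_IF_FALSE → pop True; no jump. Stack: []
LOAD_FAST_LOAD_FAST x,a → push 6,7. Stack: [6, 7]
BINARY_OP % → 6 % 7 = 6. Stack: [6]
STORE_FAST x → x=6. Stack: []
LOAD_FAST i → push 1. Stack: [1]
LOAD_CONST → push 1. Stack: [1, 1]
BINARY_OP + → 1 + 1 = 2. Stack: [2]
STORE_FAST i → i=2. Stack: []
LOAD_FAST i → push 2. Stack: [2]
LOAD_CONST → push 3. Stack: [2, 3]
COMPARE_OP bool(<) → 2 vs 3 = True. Stack: [True]
POP_JUMP_IF_FALSE → pop True; no jump. Stack: []
LOAD_FAST_LOAD_FAST x,a → push 6,7. Stack: [6, 7]
BINARY_OP % → 6 % 7 = 6. Stack: [6]
STORE_FAST x → x=6. Stack: []
LOAD_FAST i → push 2. Stack: [2]
LOAD_CONST → push 1. Stack: [2, 1]
BINARY_OP + → 2 + 1 = 3. Stack: [3]
STORE_FAST i → i=3. Stack: []
LOAD_FAST i → push 3. Stack: [3]
LOAD_CONST → push 3. Stack: [3, 3]
COMPARE_OP bool(<) → 3 vs 3 = False. Stack: [False]
POP_JUMP_IF_FALSE → pop False; jump. Stack: []
LOAD_FAST x → push 6. Stack: [6]
RETURN_VALUE → return 6.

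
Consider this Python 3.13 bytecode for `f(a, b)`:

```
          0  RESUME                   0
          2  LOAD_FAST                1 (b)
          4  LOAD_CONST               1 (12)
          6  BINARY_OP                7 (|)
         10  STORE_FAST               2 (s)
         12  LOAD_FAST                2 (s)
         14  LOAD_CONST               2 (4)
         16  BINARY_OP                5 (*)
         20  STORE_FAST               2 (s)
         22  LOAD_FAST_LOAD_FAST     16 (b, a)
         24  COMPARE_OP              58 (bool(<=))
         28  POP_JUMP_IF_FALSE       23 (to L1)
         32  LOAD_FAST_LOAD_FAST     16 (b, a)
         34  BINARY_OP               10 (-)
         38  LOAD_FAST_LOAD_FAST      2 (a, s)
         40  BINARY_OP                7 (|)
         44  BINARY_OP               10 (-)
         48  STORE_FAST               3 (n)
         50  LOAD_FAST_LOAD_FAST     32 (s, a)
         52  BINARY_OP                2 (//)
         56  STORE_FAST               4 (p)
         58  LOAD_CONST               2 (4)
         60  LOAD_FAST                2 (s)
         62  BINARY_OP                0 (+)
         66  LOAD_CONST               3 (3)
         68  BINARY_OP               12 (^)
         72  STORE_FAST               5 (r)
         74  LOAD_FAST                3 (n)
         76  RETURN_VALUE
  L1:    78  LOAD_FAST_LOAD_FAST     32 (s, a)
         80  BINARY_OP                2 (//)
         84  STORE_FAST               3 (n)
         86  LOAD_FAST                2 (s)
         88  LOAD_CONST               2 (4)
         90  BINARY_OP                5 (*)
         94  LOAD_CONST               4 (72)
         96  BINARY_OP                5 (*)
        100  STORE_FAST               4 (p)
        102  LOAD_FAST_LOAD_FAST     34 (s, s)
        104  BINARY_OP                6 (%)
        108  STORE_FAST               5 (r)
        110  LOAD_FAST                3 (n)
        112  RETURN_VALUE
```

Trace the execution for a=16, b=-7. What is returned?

-11

LOAD_FAST b → push -7. Stack: [-7]
LOAD_CONST → push 12. Stack: [-7, 12]
BINARY_OP | → -7 | 12 = -3. Stack: [-3]
STORE_FAST s → s=-3. Stack: []
LOAD_FAST s → push -3. Stack: [-3]
LOAD_CONST → push 4. Stack: [-3, 4]
BINARY_OP * → -3 * 4 = -12. Stack: [-12]
STORE_FAST s → s=-12. Stack: []
LOAD_FAST_LOAD_FAST b,a → push -7,16. Stack: [-7, 16]
COMPARE_OP bool(<=) → -7 vs 16 = True. Stack: [True]
POP_JUMP_IF_FALSE → pop True; no jump. Stack: []
LOAD_FAST_LOAD_FAST b,a → push -7,16. Stack: [-7, 16]
BINARY_OP - → -7 - 16 = -23. Stack: [-23]
LOAD_FAST_LOAD_FAST a,s → push 16,-12. Stack: [-23, 16, -12]
BINARY_OP | → 16 | -12 = -12. Stack: [-23, -12]
BINARY_OP - → -23 - -12 = -11. Stack: [-11]
STORE_FAST n → n=-11. Stack: []
LOAD_FAST_LOAD_FAST s,a → push -12,16. Stack: [-12, 16]
BINARY_OP // → -12 // 16 = -1. Stack: [-1]
STORE_FAST p → p=-1. Stack: []
LOAD_CONST → push 4. Stack: [4]
LOAD_FAST s → push -12. Stack: [4, -12]
BINARY_OP + → 4 + -12 = -8. Stack: [-8]
LOAD_CONST → push 3. Stack: [-8, 3]
BINARY_OP ^ → -8 ^ 3 = -5. Stack: [-5]
STORE_FAST r → r=-5. Stack: []
LOAD_FAST n → push -11. Stack: [-11]
RETURN_VALUE → return -11.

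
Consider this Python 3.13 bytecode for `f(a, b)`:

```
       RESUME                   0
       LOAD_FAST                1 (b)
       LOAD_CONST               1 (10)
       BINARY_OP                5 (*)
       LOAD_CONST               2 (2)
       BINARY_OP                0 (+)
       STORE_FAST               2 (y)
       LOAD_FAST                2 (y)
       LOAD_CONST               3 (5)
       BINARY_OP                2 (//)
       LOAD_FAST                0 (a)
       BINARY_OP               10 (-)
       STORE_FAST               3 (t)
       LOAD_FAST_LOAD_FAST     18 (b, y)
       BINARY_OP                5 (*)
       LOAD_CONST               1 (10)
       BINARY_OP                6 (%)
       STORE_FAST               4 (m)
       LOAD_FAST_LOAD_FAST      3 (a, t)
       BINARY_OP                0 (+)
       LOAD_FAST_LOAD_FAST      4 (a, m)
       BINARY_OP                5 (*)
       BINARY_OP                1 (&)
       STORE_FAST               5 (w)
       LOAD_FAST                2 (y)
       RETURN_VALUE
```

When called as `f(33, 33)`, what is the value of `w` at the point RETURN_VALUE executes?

LOAD_FAST b → push 33. Stack: [33]
LOAD_CONST → push 10. Stack: [33, 10]
BINARY_OP * → 33 * 10 = 330. Stack: [330]
LOAD_CONST → push 2. Stack: [330, 2]
BINARY_OP + → 330 + 2 = 332. Stack: [332]
STORE_FAST y → y=332. Stack: []
LOAD_FAST y → push 332. Stack: [332]
LOAD_CONST → push 5. Stack: [332, 5]
BINARY_OP // → 332 // 5 = 66. Stack: [66]
LOAD_FAST a → push 33. Stack: [66, 33]
BINARY_OP - → 66 - 33 = 33. Stack: [33]
STORE_FAST t → t=33. Stack: []
LOAD_FAST_LOAD_FAST b,y → push 33,332. Stack: [33, 332]
BINARY_OP * → 33 * 332 = 10956. Stack: [10956]
LOAD_CONST → push 10. Stack: [10956, 10]
BINARY_OP % → 10956 % 10 = 6. Stack: [6]
STORE_FAST m → m=6. Stack: []
LOAD_FAST_LOAD_FAST a,t → push 33,33. Stack: [33, 33]
BINARY_OP + → 33 + 33 = 66. Stack: [66]
LOAD_FAST_LOAD_FAST a,m → push 33,6. Stack: [66, 33, 6]
BINARY_OP * → 33 * 6 = 198. Stack: [66, 198]
BINARY_OP & → 66 & 198 = 66. Stack: [66]
STORE_FAST w → w=66. Stack: []
LOAD_FAST y → push 332. Stack: [332]
RETURN_VALUE → return 332.

66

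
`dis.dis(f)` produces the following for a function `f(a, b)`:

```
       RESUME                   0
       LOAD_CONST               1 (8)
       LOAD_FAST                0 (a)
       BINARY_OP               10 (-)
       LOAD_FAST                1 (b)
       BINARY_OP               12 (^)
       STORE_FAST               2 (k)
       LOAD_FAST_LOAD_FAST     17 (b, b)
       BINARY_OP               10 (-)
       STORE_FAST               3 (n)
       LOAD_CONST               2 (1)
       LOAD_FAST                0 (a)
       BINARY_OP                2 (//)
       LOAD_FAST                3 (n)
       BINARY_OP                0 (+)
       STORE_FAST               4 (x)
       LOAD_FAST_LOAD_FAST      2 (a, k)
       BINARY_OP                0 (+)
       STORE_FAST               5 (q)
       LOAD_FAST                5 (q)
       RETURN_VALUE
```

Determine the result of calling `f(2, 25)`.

LOAD_CONST → push 8. Stack: [8]
LOAD_FAST a → push 2. Stack: [8, 2]
BINARY_OP - → 8 - 2 = 6. Stack: [6]
LOAD_FAST b → push 25. Stack: [6, 25]
BINARY_OP ^ → 6 ^ 25 = 31. Stack: [31]
STORE_FAST k → k=31. Stack: []
LOAD_FAST_LOAD_FAST b,b → push 25,25. Stack: [25, 25]
BINARY_OP - → 25 - 25 = 0. Stack: [0]
STORE_FAST n → n=0. Stack: []
LOAD_CONST → push 1. Stack: [1]
LOAD_FAST a → push 2. Stack: [1, 2]
BINARY_OP // → 1 // 2 = 0. Stack: [0]
LOAD_FAST n → push 0. Stack: [0, 0]
BINARY_OP + → 0 + 0 = 0. Stack: [0]
STORE_FAST x → x=0. Stack: []
LOAD_FAST_LOAD_FAST a,k → push 2,31. Stack: [2, 31]
BINARY_OP + → 2 + 31 = 33. Stack: [33]
STORE_FAST q → q=33. Stack: []
LOAD_FAST q → push 33. Stack: [33]
RETURN_VALUE → return 33.

33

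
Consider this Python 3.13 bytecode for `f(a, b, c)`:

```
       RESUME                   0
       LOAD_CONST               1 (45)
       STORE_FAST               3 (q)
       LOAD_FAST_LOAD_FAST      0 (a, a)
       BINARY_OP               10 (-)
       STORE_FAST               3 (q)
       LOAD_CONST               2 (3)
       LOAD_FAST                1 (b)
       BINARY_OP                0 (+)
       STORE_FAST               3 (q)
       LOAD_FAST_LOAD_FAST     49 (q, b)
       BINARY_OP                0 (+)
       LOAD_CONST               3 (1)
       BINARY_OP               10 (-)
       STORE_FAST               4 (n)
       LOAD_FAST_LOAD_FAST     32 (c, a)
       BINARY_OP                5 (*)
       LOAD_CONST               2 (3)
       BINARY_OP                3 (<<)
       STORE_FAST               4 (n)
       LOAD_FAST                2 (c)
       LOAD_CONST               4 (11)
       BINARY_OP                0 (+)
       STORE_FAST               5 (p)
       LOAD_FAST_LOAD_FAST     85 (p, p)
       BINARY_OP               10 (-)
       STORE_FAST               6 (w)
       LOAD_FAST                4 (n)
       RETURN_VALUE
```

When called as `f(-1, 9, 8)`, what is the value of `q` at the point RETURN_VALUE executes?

12

LOAD_CONST → push 45. Stack: [45]
STORE_FAST q → q=45. Stack: []
LOAD_FAST_LOAD_FAST a,a → push -1,-1. Stack: [-1, -1]
BINARY_OP - → -1 - -1 = 0. Stack: [0]
STORE_FAST q → q=0. Stack: []
LOAD_CONST → push 3. Stack: [3]
LOAD_FAST b → push 9. Stack: [3, 9]
BINARY_OP + → 3 + 9 = 12. Stack: [12]
STORE_FAST q → q=12. Stack: []
LOAD_FAST_LOAD_FAST q,b → push 12,9. Stack: [12, 9]
BINARY_OP + → 12 + 9 = 21. Stack: [21]
LOAD_CONST → push 1. Stack: [21, 1]
BINARY_OP - → 21 - 1 = 20. Stack: [20]
STORE_FAST n → n=20. Stack: []
LOAD_FAST_LOAD_FAST c,a → push 8,-1. Stack: [8, -1]
BINARY_OP * → 8 * -1 = -8. Stack: [-8]
LOAD_CONST → push 3. Stack: [-8, 3]
BINARY_OP << → -8 << 3 = -64. Stack: [-64]
STORE_FAST n → n=-64. Stack: []
LOAD_FAST c → push 8. Stack: [8]
LOAD_CONST → push 11. Stack: [8, 11]
BINARY_OP + → 8 + 11 = 19. Stack: [19]
STORE_FAST p → p=19. Stack: []
LOAD_FAST_LOAD_FAST p,p → push 19,19. Stack: [19, 19]
BINARY_OP - → 19 - 19 = 0. Stack: [0]
STORE_FAST w → w=0. Stack: []
LOAD_FAST n → push -64. Stack: [-64]
RETURN_VALUE → return -64.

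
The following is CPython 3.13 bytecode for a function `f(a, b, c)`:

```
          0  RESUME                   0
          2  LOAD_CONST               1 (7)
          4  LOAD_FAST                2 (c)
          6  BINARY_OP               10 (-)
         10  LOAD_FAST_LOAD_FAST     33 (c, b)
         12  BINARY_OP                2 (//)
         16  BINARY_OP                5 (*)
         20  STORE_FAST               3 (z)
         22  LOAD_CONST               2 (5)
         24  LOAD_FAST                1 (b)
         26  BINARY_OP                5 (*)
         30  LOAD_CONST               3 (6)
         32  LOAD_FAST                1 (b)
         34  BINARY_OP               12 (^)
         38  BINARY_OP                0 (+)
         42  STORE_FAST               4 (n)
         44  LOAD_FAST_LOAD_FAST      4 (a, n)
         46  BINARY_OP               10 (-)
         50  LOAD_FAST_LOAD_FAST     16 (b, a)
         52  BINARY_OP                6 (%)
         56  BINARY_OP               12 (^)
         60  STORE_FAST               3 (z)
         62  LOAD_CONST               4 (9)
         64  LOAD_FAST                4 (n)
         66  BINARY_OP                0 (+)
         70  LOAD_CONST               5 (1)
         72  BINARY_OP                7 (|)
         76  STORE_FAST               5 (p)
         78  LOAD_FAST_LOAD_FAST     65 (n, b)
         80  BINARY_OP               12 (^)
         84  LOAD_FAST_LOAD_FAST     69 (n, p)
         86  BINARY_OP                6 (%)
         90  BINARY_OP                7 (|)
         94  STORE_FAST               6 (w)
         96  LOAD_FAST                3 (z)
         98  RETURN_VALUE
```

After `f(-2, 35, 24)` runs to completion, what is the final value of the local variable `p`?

221

LOAD_CONST → push 7. Stack: [7]
LOAD_FAST c → push 24. Stack: [7, 24]
BINARY_OP - → 7 - 24 = -17. Stack: [-17]
LOAD_FAST_LOAD_FAST c,b → push 24,35. Stack: [-17, 24, 35]
BINARY_OP // → 24 // 35 = 0. Stack: [-17, 0]
BINARY_OP * → -17 * 0 = 0. Stack: [0]
STORE_FAST z → z=0. Stack: []
LOAD_CONST → push 5. Stack: [5]
LOAD_FAST b → push 35. Stack: [5, 35]
BINARY_OP * → 5 * 35 = 175. Stack: [175]
LOAD_CONST → push 6. Stack: [175, 6]
LOAD_FAST b → push 35. Stack: [175, 6, 35]
BINARY_OP ^ → 6 ^ 35 = 37. Stack: [175, 37]
BINARY_OP + → 175 + 37 = 212. Stack: [212]
STORE_FAST n → n=212. Stack: []
LOAD_FAST_LOAD_FAST a,n → push -2,212. Stack: [-2, 212]
BINARY_OP - → -2 - 212 = -214. Stack: [-214]
LOAD_FAST_LOAD_FAST b,a → push 35,-2. Stack: [-214, 35, -2]
BINARY_OP % → 35 % -2 = -1. Stack: [-214, -1]
BINARY_OP ^ → -214 ^ -1 = 213. Stack: [213]
STORE_FAST z → z=213. Stack: []
LOAD_CONST → push 9. Stack: [9]
LOAD_FAST n → push 212. Stack: [9, 212]
BINARY_OP + → 9 + 212 = 221. Stack: [221]
LOAD_CONST → push 1. Stack: [221, 1]
BINARY_OP | → 221 | 1 = 221. Stack: [221]
STORE_FAST p → p=221. Stack: []
LOAD_FAST_LOAD_FAST n,b → push 212,35. Stack: [212, 35]
BINARY_OP ^ → 212 ^ 35 = 247. Stack: [247]
LOAD_FAST_LOAD_FAST n,p → push 212,221. Stack: [247, 212, 221]
BINARY_OP % → 212 % 221 = 212. Stack: [247, 212]
BINARY_OP | → 247 | 212 = 247. Stack: [247]
STORE_FAST w → w=247. Stack: []
LOAD_FAST z → push 213. Stack: [213]
RETURN_VALUE → return 213.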